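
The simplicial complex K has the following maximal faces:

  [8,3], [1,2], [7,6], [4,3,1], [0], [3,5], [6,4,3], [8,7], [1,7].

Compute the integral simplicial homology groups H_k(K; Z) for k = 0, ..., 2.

K has 9 vertices, 11 edges, 2 triangles.
rank ∂_0 = 0, rank ∂_1 = 7 ⇒ b_0 = 9 − 0 − 7 = 2; all invariant factors of ∂_1 are 1 so no torsion. So H_0 = Z^2.
rank ∂_1 = 7, rank ∂_2 = 2 ⇒ b_1 = 11 − 7 − 2 = 2; all invariant factors of ∂_2 are 1 so no torsion. So H_1 = Z^2.
rank ∂_2 = 2, rank ∂_3 = 0 ⇒ b_2 = 2 − 2 − 0 = 0. So H_2 = 0.

H_0 ≅ Z^2,  H_1 ≅ Z^2,  H_2 = 0.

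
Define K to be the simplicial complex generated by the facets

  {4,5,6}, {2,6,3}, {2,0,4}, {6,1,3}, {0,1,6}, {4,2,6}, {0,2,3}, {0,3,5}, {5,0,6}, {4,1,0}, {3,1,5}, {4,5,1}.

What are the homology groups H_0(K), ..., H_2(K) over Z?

Take the total order 0 < 1 < 2 < 3 < 4 < 5 < 6 on the vertex set. Then K (dimension 2) consists of the simplices:

  0-simplices (7): [0], [1], [2], [3], [4], [5], [6]
  1-simplices (18): [0,1], [0,2], [0,3], [0,4], [0,5], [0,6], [1,3], [1,4], [1,5], [1,6], [2,3], [2,4], [2,6], [3,5], [3,6], [4,5], [4,6], [5,6]
  2-simplices (12): [0,1,4], [0,1,6], [0,2,3], [0,2,4], [0,3,5], [0,5,6], [1,3,5], [1,3,6], [1,4,5], [2,3,6], [2,4,6], [4,5,6]

so the chain groups are C_0 ≅ Z^7, C_1 ≅ Z^18, C_2 ≅ Z^12.

∂_1: C_1 → C_0 maps an edge to its endpoints' difference, ∂[p,q] = q − p. For instance
  ∂[0,2] = [2] − [0].
The resulting 7×18 matrix has rank 6, and its Smith normal form has invariant factors (1,1,1,1,1,1).

∂_2: C_2 → C_1 sends each 2-simplex [p,q,r] to [q,r] − [p,r] + [p,q]. For instance
  ∂[0,2,4] = [2,4] − [0,4] + [0,2],
  ∂[0,1,6] = [1,6] − [0,6] + [0,1].
As a 18×12 matrix over Z this has rank 12, with invariant factors (1,1,1,1,1,1,1,1,1,1,1,2).

Computing H_k = (kernel of ∂_k) / (image of ∂_{k+1}):

  H_0: rank C_0 − rank ∂_1 = 7 − 6 = 1, and the invariant factors of ∂_1 are all 1, so H_0 = Z.
  H_1: rank ker ∂_1 − rank ∂_2 = (18 − 6) − 12 = 0, and ∂_2 has invariant factor 2 > 1, so H_1 = Z/2.
  H_2: rank ker ∂_2 − rank ∂_3 = (12 − 12) − 0 = 0, and there is no ∂_3, so H_2 = 0.

H_0 = Z,  H_1 = Z/2,  H_2 = 0.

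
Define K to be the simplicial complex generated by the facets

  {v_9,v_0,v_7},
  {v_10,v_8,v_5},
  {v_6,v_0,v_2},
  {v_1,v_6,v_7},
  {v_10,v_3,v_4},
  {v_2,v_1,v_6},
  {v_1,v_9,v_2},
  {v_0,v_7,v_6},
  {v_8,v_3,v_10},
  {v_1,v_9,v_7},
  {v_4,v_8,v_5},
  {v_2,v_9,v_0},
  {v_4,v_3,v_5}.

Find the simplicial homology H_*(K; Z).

Take the total order v_0 < v_1 < v_2 < v_3 < v_4 < v_5 < v_6 < v_7 < v_8 < v_9 < v_10 on the vertex set. Then K (dimension 2) consists of the simplices:

  0-simplices (11): [v_0], [v_1], [v_2], [v_3], [v_4], [v_5], [v_6], [v_7], [v_8], [v_9], [v_10]
  1-simplices (22): (22 of them)
  2-simplices (13): (13 of them)

so the chain groups are C_0 ≅ Z^11, C_1 ≅ Z^22, C_2 ≅ Z^13.

Boundary ∂_1: C_1 → C_0 sends each edge [p,q] (with p < q) to q − p. For instance
  ∂[v_8,v_10] = [v_10] − [v_8].
This gives a 11×22 integer matrix of rank 9; reducing to Smith normal form yields diagonal entries (1,1,1,1,1,1,1,1,1).

∂_2: C_2 → C_1 sends each 2-simplex [p,q,r] to [q,r] − [p,r] + [p,q]. For instance
  ∂[v_3,v_4,v_10] = [v_4,v_10] − [v_3,v_10] + [v_3,v_4],
  ∂[v_1,v_2,v_9] = [v_2,v_9] − [v_1,v_9] + [v_1,v_2].
As a 22×13 matrix over Z this has rank 12, with invariant factors (1,1,1,1,1,1,1,1,1,1,1,1).

From H_k ≅ ker(∂_k) / im(∂_{k+1}) we obtain:

  H_0: rank C_0 − rank ∂_1 = 11 − 9 = 2, and the invariant factors of ∂_1 are all 1, so H_0 = Z^2.
  H_1: rank ker ∂_1 − rank ∂_2 = (22 − 9) − 12 = 1, and the invariant factors of ∂_2 are all 1, so H_1 = Z.
  H_2: rank ker ∂_2 − rank ∂_3 = (13 − 12) − 0 = 1, and there is no ∂_3, so H_2 = Z.

As a check, the Euler characteristic is 11 − 22 + 13 = 2, which agrees with 2 − 1 + 1 = 2.

H_0 = Z^2,  H_1 = Z,  H_2 = Z.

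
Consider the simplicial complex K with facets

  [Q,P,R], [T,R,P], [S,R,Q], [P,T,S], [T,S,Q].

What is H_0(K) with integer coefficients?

Order the vertices as P < Q < R < S < T. Listing each simplex with vertices in this order, K has dimension 2 with simplices:

  0-simplices (5): P, Q, R, S, T
  1-simplices (10): PQ, PR, PS, PT, QR, QS, QT, RS, RT, ST
  2-simplices (5): PQR, PRT, PST, QRS, QST

Hence C_0 ≅ Z^5, C_1 ≅ Z^10, C_2 ≅ Z^5.

The boundary map ∂_1: C_1 → C_0 is given by ∂[p,q] = [q] − [p].
The 5×10 boundary matrix has rank 4 and Smith normal form diag(1,1,1,1).

∂_2: C_2 → C_1 maps a triangle to the signed sum of its edges. For instance
  ∂PST = ST − PT + PS,
  ∂PQR = QR − PR + PQ.
This gives a 10×5 integer matrix of rank 5; reducing to Smith normal form yields diagonal entries (1,1,1,1,1).

From H_k ≅ ker(∂_k) / im(∂_{k+1}) we obtain:

  H_0: rank C_0 − rank ∂_1 = 5 − 4 = 1, and the invariant factors of ∂_1 are all 1, so H_0 ≅ Z.

H_0 = Z.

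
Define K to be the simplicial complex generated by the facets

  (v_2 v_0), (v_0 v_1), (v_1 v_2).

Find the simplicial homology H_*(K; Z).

Fix the vertex order v_0 < v_1 < v_2 and write every simplex with vertices in increasing order. Then dim K = 1 and the simplices of K are:

  0-simplices (3): [v_0], [v_1], [v_2]
  1-simplices (3): [v_0,v_1], [v_0,v_2], [v_1,v_2]

so the chain groups are C_0 ≅ Z^3, C_1 ≅ Z^3.

The boundary map ∂_1: C_1 → C_0 maps an edge to its endpoints' difference, ∂[p,q] = q − p.
As a 3×3 matrix over Z this has rank 2, with invariant factors (1,1).

Computing H_k = (kernel of ∂_k) / (image of ∂_{k+1}):

  H_0: rank C_0 − rank ∂_1 = 3 − 2 = 1, and the invariant factors of ∂_1 are all 1, so H_0 = Z.
  H_1: rank ker ∂_1 − rank ∂_2 = (3 − 2) − 0 = 1, and there is no ∂_2, so H_1 = Z.

As a check, the Euler characteristic is 3 − 3 = 0, which agrees with 1 − 1 = 0.

H_0 ≅ Z,  H_1 ≅ Z.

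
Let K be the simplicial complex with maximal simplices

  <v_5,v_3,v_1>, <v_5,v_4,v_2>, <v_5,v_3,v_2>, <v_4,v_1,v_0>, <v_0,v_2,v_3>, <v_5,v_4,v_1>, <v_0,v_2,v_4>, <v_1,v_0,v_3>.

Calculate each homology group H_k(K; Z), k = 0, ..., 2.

Take the total order v_0 < v_1 < v_2 < v_3 < v_4 < v_5 on the vertex set. Then K (dimension 2) consists of the simplices:

  0-simplices (6): [v_0], [v_1], [v_2], [v_3], [v_4], [v_5]
  1-simplices (12): [v_0,v_1], [v_0,v_2], [v_0,v_3], [v_0,v_4], [v_1,v_3], [v_1,v_4], [v_1,v_5], [v_2,v_3], [v_2,v_4], [v_2,v_5], [v_3,v_5], [v_4,v_5]
  2-simplices (8): [v_0,v_1,v_3], [v_0,v_1,v_4], [v_0,v_2,v_3], [v_0,v_2,v_4], [v_1,v_3,v_5], [v_1,v_4,v_5], [v_2,v_3,v_5], [v_2,v_4,v_5]

so the chain groups are C_0 ≅ Z^6, C_1 ≅ Z^12, C_2 ≅ Z^8.

∂_1: C_1 → C_0 is given by ∂[p,q] = [q] − [p].
The 6×12 boundary matrix has rank 5 and Smith normal form diag(1,1,1,1,1).

∂_2: C_2 → C_1 acts by ∂[p,q,r] = [q,r] − [p,r] + [p,q]. For instance
  ∂[v_2,v_3,v_5] = [v_3,v_5] − [v_2,v_5] + [v_2,v_3],
  ∂[v_1,v_3,v_5] = [v_3,v_5] − [v_1,v_5] + [v_1,v_3].
The 12×8 boundary matrix has rank 7 and Smith normal form diag(1,1,1,1,1,1,1).

From H_k ≅ ker(∂_k) / im(∂_{k+1}) we obtain:

  H_0: rank C_0 − rank ∂_1 = 6 − 5 = 1, and the invariant factors of ∂_1 are all 1, so H_0 = Z.
  H_1: rank ker ∂_1 − rank ∂_2 = (12 − 5) − 7 = 0, and the invariant factors of ∂_2 are all 1, so H_1 = 0.
  H_2: rank ker ∂_2 − rank ∂_3 = (8 − 7) − 0 = 1, and there is no ∂_3, so H_2 = Z.

H_0 = Z,  H_1 = 0,  H_2 = Z.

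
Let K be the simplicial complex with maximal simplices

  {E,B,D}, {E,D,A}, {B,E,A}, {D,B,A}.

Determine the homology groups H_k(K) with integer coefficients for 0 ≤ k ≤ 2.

H_0 = Z,  H_1 = 0,  H_2 = Z.

Take the total order A < B < D < E on the vertex set. Then K (dimension 2) consists of the simplices:

  0-simplices (4): A, B, D, E
  1-simplices (6): AB, AD, AE, BD, BE, DE
  2-simplices (4): ABD, ABE, ADE, BDE

so the chain groups are C_0 ≅ Z^4, C_1 ≅ Z^6, C_2 ≅ Z^4.

∂_1: C_1 → C_0 sends each edge [p,q] (with p < q) to q − p. For instance
  ∂AB = B − A.
The 4×6 boundary matrix has rank 3 and Smith normal form diag(1,1,1).

Boundary ∂_2: C_2 → C_1 sends each 2-simplex [p,q,r] to [q,r] − [p,r] + [p,q]. For instance
  ∂ABE = BE − AE + AB,
  ∂ADE = DE − AE + AD.
The resulting 6×4 matrix has rank 3, and its Smith normal form has invariant factors (1,1,1).

Reading off H_k = ker ∂_k / im ∂_{k+1}:

  H_0: rank C_0 − rank ∂_1 = 4 − 3 = 1, and the invariant factors of ∂_1 are all 1, so H_0 = Z.
  H_1: rank ker ∂_1 − rank ∂_2 = (6 − 3) − 3 = 0, and the invariant factors of ∂_2 are all 1, so H_1 = 0.
  H_2: rank ker ∂_2 − rank ∂_3 = (4 − 3) − 0 = 1, and there is no ∂_3, so H_2 = Z.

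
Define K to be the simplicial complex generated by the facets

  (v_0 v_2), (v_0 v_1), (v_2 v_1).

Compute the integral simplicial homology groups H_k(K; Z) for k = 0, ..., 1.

Fix the vertex order v_0 < v_1 < v_2 and write every simplex with vertices in increasing order. Then dim K = 1 and the simplices of K are:

  0-simplices (3): [v_0], [v_1], [v_2]
  1-simplices (3): [v_0,v_1], [v_0,v_2], [v_1,v_2]

so the chain groups are C_0 ≅ Z^3, C_1 ≅ Z^3.

∂_1: C_1 → C_0 is given by ∂[p,q] = [q] − [p].
As a 3×3 matrix over Z this has rank 2, with invariant factors (1,1).

From H_k ≅ ker(∂_k) / im(∂_{k+1}) we obtain:

  H_0: rank C_0 − rank ∂_1 = 3 − 2 = 1, and the invariant factors of ∂_1 are all 1, so H_0 ≅ Z.
  H_1: rank ker ∂_1 − rank ∂_2 = (3 − 2) − 0 = 1, and there is no ∂_2, so H_1 ≅ Z.

H_0 ≅ Z,  H_1 ≅ Z.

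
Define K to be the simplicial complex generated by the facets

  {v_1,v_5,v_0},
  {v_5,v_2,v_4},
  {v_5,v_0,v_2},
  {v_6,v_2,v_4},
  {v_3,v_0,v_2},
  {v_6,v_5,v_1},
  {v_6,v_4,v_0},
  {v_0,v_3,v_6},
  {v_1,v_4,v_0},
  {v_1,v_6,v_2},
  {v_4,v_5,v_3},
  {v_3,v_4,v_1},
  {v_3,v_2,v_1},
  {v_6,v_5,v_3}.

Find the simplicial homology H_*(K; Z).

We work with the vertex ordering v_0 < v_1 < v_2 < v_3 < v_4 < v_5 < v_6. The simplices of K, each written with vertices in increasing order, are:

  0-simplices (7): [v_0], [v_1], [v_2], [v_3], [v_4], [v_5], [v_6]
  1-simplices (21): (21 of them)
  2-simplices (14): (14 of them)

so the chain groups are C_0 ≅ Z^7, C_1 ≅ Z^21, C_2 ≅ Z^14.

Boundary ∂_1: C_1 → C_0 maps an edge to its endpoints' difference, ∂[p,q] = q − p. For instance
  ∂[v_1,v_3] = [v_3] − [v_1].
The 7×21 boundary matrix has rank 6 and Smith normal form diag(1,1,1,1,1,1).

Boundary ∂_2: C_2 → C_1 maps a triangle to the signed sum of its edges. For instance
  ∂[v_1,v_2,v_3] = [v_2,v_3] − [v_1,v_3] + [v_1,v_2],
  ∂[v_0,v_2,v_5] = [v_2,v_5] − [v_0,v_5] + [v_0,v_2].
As a 21×14 matrix over Z this has rank 13, with invariant factors (1,1,1,1,1,1,1,1,1,1,1,1,1).

Reading off H_k = ker ∂_k / im ∂_{k+1}:

  H_0: rank C_0 − rank ∂_1 = 7 − 6 = 1, and the invariant factors of ∂_1 are all 1, so H_0 ≅ Z.
  H_1: rank ker ∂_1 − rank ∂_2 = (21 − 6) − 13 = 2, and the invariant factors of ∂_2 are all 1, so H_1 ≅ Z^2.
  H_2: rank ker ∂_2 − rank ∂_3 = (14 − 13) − 0 = 1, and there is no ∂_3, so H_2 ≅ Z.

H_0 ≅ Z,  H_1 ≅ Z^2,  H_2 ≅ Z.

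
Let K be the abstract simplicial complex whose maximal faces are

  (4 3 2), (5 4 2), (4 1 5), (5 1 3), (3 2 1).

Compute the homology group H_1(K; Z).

H_1 = Z.

K has 5 vertices, 10 edges, 5 triangles.
rank ∂_1 = 4, rank ∂_2 = 5 ⇒ b_1 = 10 − 4 − 5 = 1; all invariant factors of ∂_2 are 1 so no torsion. So H_1 ≅ Z.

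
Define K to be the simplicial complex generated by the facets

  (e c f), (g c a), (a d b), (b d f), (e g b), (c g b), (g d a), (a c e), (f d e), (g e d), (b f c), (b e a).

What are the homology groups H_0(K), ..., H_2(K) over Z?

Order the vertices as a < b < c < d < e < f < g. Listing each simplex with vertices in this order, K has dimension 2 with simplices:

  0-simplices (7): a, b, c, d, e, f, g
  1-simplices (18): ab, ac, ad, ae, ag, bc, bd, be, bf, bg, ce, cf, cg, de, df, dg, ef, eg
  2-simplices (12): abd, abe, ace, acg, adg, bcf, bcg, bdf, beg, cef, def, deg

giving chain groups C_0 ≅ Z^7, C_1 ≅ Z^18, C_2 ≅ Z^12.

Boundary ∂_1: C_1 → C_0 maps an edge to its endpoints' difference, ∂[p,q] = q − p.
The resulting 7×18 matrix has rank 6, and its Smith normal form has invariant factors (1,1,1,1,1,1).

The boundary map ∂_2: C_2 → C_1 sends each 2-simplex [p,q,r] to [q,r] − [p,r] + [p,q]. For instance
  ∂bcg = cg − bg + bc,
  ∂deg = eg − dg + de.
The resulting 18×12 matrix has rank 12, and its Smith normal form has invariant factors (1,1,1,1,1,1,1,1,1,1,1,2).

Now H_k = ker ∂_k / im ∂_{k+1}, so:

  H_0: rank C_0 − rank ∂_1 = 7 − 6 = 1, and the invariant factors of ∂_1 are all 1, so H_0 ≅ Z.
  H_1: rank ker ∂_1 − rank ∂_2 = (18 − 6) − 12 = 0, and ∂_2 has invariant factor 2 > 1, so H_1 ≅ Z/2.
  H_2: rank ker ∂_2 − rank ∂_3 = (12 − 12) − 0 = 0, and there is no ∂_3, so H_2 ≅ 0.

As a check, the Euler characteristic is 7 − 18 + 12 = 1, which agrees with 1 − 0 + 0 = 1.

H_0 = Z,  H_1 = Z/2,  H_2 = 0.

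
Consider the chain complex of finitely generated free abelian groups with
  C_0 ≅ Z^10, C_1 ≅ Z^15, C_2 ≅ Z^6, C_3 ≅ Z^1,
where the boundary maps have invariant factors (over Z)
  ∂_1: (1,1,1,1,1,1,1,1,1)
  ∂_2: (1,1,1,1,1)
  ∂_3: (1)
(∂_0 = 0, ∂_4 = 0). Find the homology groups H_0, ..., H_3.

H_0 ≅ Z,  H_1 ≅ Z,  H_2 = 0,  H_3 = 0.

H_0: b_0 = 10 − 0 − 9 = 1; torsion from ∂_1 factors > 1: none. So H_0 ≅ Z.
H_1: b_1 = 15 − 9 − 5 = 1; torsion from ∂_2 factors > 1: none. So H_1 ≅ Z.
H_2: b_2 = 6 − 5 − 1 = 0; torsion from ∂_3 factors > 1: none. So H_2 ≅ 0.
H_3: b_3 = 1 − 1 − 0 = 0; torsion from ∂_4 factors > 1: none. So H_3 ≅ 0.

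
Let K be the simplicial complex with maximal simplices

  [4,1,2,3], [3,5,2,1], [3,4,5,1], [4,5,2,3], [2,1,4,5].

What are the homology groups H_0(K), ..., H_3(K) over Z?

Fix the vertex order 1 < 2 < 3 < 4 < 5 and write every simplex with vertices in increasing order. Then dim K = 3 and the simplices of K are:

  0-simplices (5): [1], [2], [3], [4], [5]
  1-simplices (10): [1,2], [1,3], [1,4], [1,5], [2,3], [2,4], [2,5], [3,4], [3,5], [4,5]
  2-simplices (10): [1,2,3], [1,2,4], [1,2,5], [1,3,4], [1,3,5], [1,4,5], [2,3,4], [2,3,5], [2,4,5], [3,4,5]
  3-simplices (5): [1,2,3,4], [1,2,3,5], [1,2,4,5], [1,3,4,5], [2,3,4,5]

giving chain groups C_0 ≅ Z^5, C_1 ≅ Z^10, C_2 ≅ Z^10, C_3 ≅ Z^5.

The boundary map ∂_1: C_1 → C_0 maps an edge to its endpoints' difference, ∂[p,q] = q − p.
As a 5×10 matrix over Z this has rank 4, with invariant factors (1,1,1,1).

The boundary map ∂_2: C_2 → C_1 maps a triangle to the signed sum of its edges. For instance
  ∂[1,3,4] = [3,4] − [1,4] + [1,3],
  ∂[1,4,5] = [4,5] − [1,5] + [1,4].
This gives a 10×10 integer matrix of rank 6; reducing to Smith normal form yields diagonal entries (1,1,1,1,1,1).

∂_3: C_3 → C_2 sends each 3-simplex σ to the alternating sum Σ_i (−1)^i (σ with its i-th vertex removed). For instance
  ∂[1,2,3,4] = [2,3,4] − [1,3,4] + [1,2,4] − [1,2,3],
  ∂[1,2,4,5] = [2,4,5] − [1,4,5] + [1,2,5] − [1,2,4].
The resulting 10×5 matrix has rank 4, and its Smith normal form has invariant factors (1,1,1,1).

Now H_k = ker ∂_k / im ∂_{k+1}, so:

  H_0: rank C_0 − rank ∂_1 = 5 − 4 = 1, and the invariant factors of ∂_1 are all 1, so H_0 = Z.
  H_1: rank ker ∂_1 − rank ∂_2 = (10 − 4) − 6 = 0, and the invariant factors of ∂_2 are all 1, so H_1 = 0.
  H_2: rank ker ∂_2 − rank ∂_3 = (10 − 6) − 4 = 0, and the invariant factors of ∂_3 are all 1, so H_2 = 0.
  H_3: rank ker ∂_3 − rank ∂_4 = (5 − 4) − 0 = 1, and there is no ∂_4, so H_3 = Z.

As a check, the Euler characteristic is 5 − 10 + 10 − 5 = 0, which agrees with 1 − 0 + 0 − 1 = 0.

H_0 ≅ Z,  H_1 = 0,  H_2 = 0,  H_3 ≅ Z.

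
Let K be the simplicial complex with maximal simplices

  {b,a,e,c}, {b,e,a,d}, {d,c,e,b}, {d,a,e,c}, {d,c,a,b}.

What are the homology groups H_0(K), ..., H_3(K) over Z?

H_0 ≅ Z,  H_1 = 0,  H_2 = 0,  H_3 ≅ Z.

Fix the vertex order a < b < c < d < e and write every simplex with vertices in increasing order. Then dim K = 3 and the simplices of K are:

  0-simplices (5): a, b, c, d, e
  1-simplices (10): ab, ac, ad, ae, bc, bd, be, cd, ce, de
  2-simplices (10): abc, abd, abe, acd, ace, ade, bcd, bce, bde, cde
  3-simplices (5): abcd, abce, abde, acde, bcde

giving chain groups C_0 ≅ Z^5, C_1 ≅ Z^10, C_2 ≅ Z^10, C_3 ≅ Z^5.

Boundary ∂_1: C_1 → C_0 is given by ∂[p,q] = [q] − [p].
This gives a 5×10 integer matrix of rank 4; reducing to Smith normal form yields diagonal entries (1,1,1,1).

Boundary ∂_2: C_2 → C_1 sends each 2-simplex [p,q,r] to [q,r] − [p,r] + [p,q]. For instance
  ∂abe = be − ae + ab,
  ∂abd = bd − ad + ab.
The 10×10 boundary matrix has rank 6 and Smith normal form diag(1,1,1,1,1,1).

Boundary ∂_3: C_3 → C_2 sends each 3-simplex σ to the alternating sum Σ_i (−1)^i (σ with its i-th vertex removed). For instance
  ∂abde = bde − ade + abe − abd,
  ∂abcd = bcd − acd + abd − abc.
The 10×5 boundary matrix has rank 4 and Smith normal form diag(1,1,1,1).

Computing H_k = (kernel of ∂_k) / (image of ∂_{k+1}):

  H_0: rank C_0 − rank ∂_1 = 5 − 4 = 1, and the invariant factors of ∂_1 are all 1, so H_0 = Z.
  H_1: rank ker ∂_1 − rank ∂_2 = (10 − 4) − 6 = 0, and the invariant factors of ∂_2 are all 1, so H_1 = 0.
  H_2: rank ker ∂_2 − rank ∂_3 = (10 − 6) − 4 = 0, and the invariant factors of ∂_3 are all 1, so H_2 = 0.
  H_3: rank ker ∂_3 − rank ∂_4 = (5 − 4) − 0 = 1, and there is no ∂_4, so H_3 = Z.

As a check, the Euler characteristic is 5 − 10 + 10 − 5 = 0, which agrees with 1 − 0 + 0 − 1 = 0.
(K is a triangulation of the 3-sphere S^3.)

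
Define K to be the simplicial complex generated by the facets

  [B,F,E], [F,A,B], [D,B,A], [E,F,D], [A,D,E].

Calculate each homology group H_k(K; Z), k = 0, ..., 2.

Order the vertices as A < B < D < E < F. Listing each simplex with vertices in this order, K has dimension 2 with simplices:

  0-simplices (5): A, B, D, E, F
  1-simplices (10): AB, AD, AE, AF, BD, BE, BF, DE, DF, EF
  2-simplices (5): ABD, ABF, ADE, BEF, DEF

giving chain groups C_0 ≅ Z^5, C_1 ≅ Z^10, C_2 ≅ Z^5.

The boundary map ∂_1: C_1 → C_0 maps an edge to its endpoints' difference, ∂[p,q] = q − p. For instance
  ∂AF = F − A.
The resulting 5×10 matrix has rank 4, and its Smith normal form has invariant factors (1,1,1,1).

The boundary map ∂_2: C_2 → C_1 sends each 2-simplex [p,q,r] to [q,r] − [p,r] + [p,q]. For instance
  ∂ABF = BF − AF + AB,
  ∂BEF = EF − BF + BE.
This gives a 10×5 integer matrix of rank 5; reducing to Smith normal form yields diagonal entries (1,1,1,1,1).

Reading off H_k = ker ∂_k / im ∂_{k+1}:

  H_0: rank C_0 − rank ∂_1 = 5 − 4 = 1, and the invariant factors of ∂_1 are all 1, so H_0 = Z.
  H_1: rank ker ∂_1 − rank ∂_2 = (10 − 4) − 5 = 1, and the invariant factors of ∂_2 are all 1, so H_1 = Z.
  H_2: rank ker ∂_2 − rank ∂_3 = (5 − 5) − 0 = 0, and there is no ∂_3, so H_2 = 0.

H_0 ≅ Z,  H_1 ≅ Z,  H_2 = 0.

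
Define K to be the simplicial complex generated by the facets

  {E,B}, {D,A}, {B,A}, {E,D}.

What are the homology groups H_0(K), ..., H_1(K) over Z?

H_0 = Z,  H_1 = Z.

K has 4 vertices, 4 edges.
rank ∂_0 = 0, rank ∂_1 = 3 ⇒ b_0 = 4 − 0 − 3 = 1; all invariant factors of ∂_1 are 1 so no torsion. So H_0 = Z.
rank ∂_1 = 3, rank ∂_2 = 0 ⇒ b_1 = 4 − 3 − 0 = 1. So H_1 = Z.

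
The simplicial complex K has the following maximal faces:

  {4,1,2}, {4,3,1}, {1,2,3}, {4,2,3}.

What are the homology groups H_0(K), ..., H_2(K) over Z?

We work with the vertex ordering 1 < 2 < 3 < 4. The simplices of K, each written with vertices in increasing order, are:

  0-simplices (4): [1], [2], [3], [4]
  1-simplices (6): [1,2], [1,3], [1,4], [2,3], [2,4], [3,4]
  2-simplices (4): [1,2,3], [1,2,4], [1,3,4], [2,3,4]

Hence C_0 ≅ Z^4, C_1 ≅ Z^6, C_2 ≅ Z^4.

∂_1: C_1 → C_0 is given by ∂[p,q] = [q] − [p]. For instance
  ∂[2,3] = [3] − [2].
As a 4×6 matrix over Z this has rank 3, with invariant factors (1,1,1).

∂_2: C_2 → C_1 sends each 2-simplex [p,q,r] to [q,r] − [p,r] + [p,q]. For instance
  ∂[1,2,3] = [2,3] − [1,3] + [1,2],
  ∂[1,2,4] = [2,4] − [1,4] + [1,2].
This gives a 6×4 integer matrix of rank 3; reducing to Smith normal form yields diagonal entries (1,1,1).

Reading off H_k = ker ∂_k / im ∂_{k+1}:

  H_0: rank C_0 − rank ∂_1 = 4 − 3 = 1, and the invariant factors of ∂_1 are all 1, so H_0 ≅ Z.
  H_1: rank ker ∂_1 − rank ∂_2 = (6 − 3) − 3 = 0, and the invariant factors of ∂_2 are all 1, so H_1 ≅ 0.
  H_2: rank ker ∂_2 − rank ∂_3 = (4 − 3) − 0 = 1, and there is no ∂_3, so H_2 ≅ Z.

H_0 = Z,  H_1 = 0,  H_2 = Z.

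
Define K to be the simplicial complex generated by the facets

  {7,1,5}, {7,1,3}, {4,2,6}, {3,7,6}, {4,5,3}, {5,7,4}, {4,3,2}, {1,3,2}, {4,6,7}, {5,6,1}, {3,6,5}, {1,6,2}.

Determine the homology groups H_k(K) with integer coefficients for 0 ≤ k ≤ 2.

H_0 = Z,  H_1 = Z/2,  H_2 = 0.

Take the total order 1 < 2 < 3 < 4 < 5 < 6 < 7 on the vertex set. Then K (dimension 2) consists of the simplices:

  0-simplices (7): [1], [2], [3], [4], [5], [6], [7]
  1-simplices (18): [1,2], [1,3], [1,5], [1,6], [1,7], [2,3], [2,4], [2,6], [3,4], [3,5], [3,6], [3,7], [4,5], [4,6], [4,7], [5,6], [5,7], [6,7]
  2-simplices (12): [1,2,3], [1,2,6], [1,3,7], [1,5,6], [1,5,7], [2,3,4], [2,4,6], [3,4,5], [3,5,6], [3,6,7], [4,5,7], [4,6,7]

so the chain groups are C_0 ≅ Z^7, C_1 ≅ Z^18, C_2 ≅ Z^12.

Boundary ∂_1: C_1 → C_0 is given by ∂[p,q] = [q] − [p]. For instance
  ∂[2,3] = [3] − [2].
The resulting 7×18 matrix has rank 6, and its Smith normal form has invariant factors (1,1,1,1,1,1).

The boundary map ∂_2: C_2 → C_1 acts by ∂[p,q,r] = [q,r] − [p,r] + [p,q]. For instance
  ∂[2,3,4] = [3,4] − [2,4] + [2,3],
  ∂[1,2,3] = [2,3] − [1,3] + [1,2].
The resulting 18×12 matrix has rank 12, and its Smith normal form has invariant factors (1,1,1,1,1,1,1,1,1,1,1,2).

Now H_k = ker ∂_k / im ∂_{k+1}, so:

  H_0: rank C_0 − rank ∂_1 = 7 − 6 = 1, and the invariant factors of ∂_1 are all 1, so H_0 = Z.
  H_1: rank ker ∂_1 − rank ∂_2 = (18 − 6) − 12 = 0, and ∂_2 has invariant factor 2 > 1, so H_1 = Z/2.
  H_2: rank ker ∂_2 − rank ∂_3 = (12 − 12) − 0 = 0, and there is no ∂_3, so H_2 = 0.

(K is a triangulation of the real projective plane RP^2.)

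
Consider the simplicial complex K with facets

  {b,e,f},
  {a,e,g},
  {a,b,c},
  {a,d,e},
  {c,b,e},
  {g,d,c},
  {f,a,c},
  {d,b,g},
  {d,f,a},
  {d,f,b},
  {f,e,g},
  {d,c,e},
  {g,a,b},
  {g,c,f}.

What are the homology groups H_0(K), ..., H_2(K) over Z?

H_0 ≅ Z,  H_1 ≅ Z^2,  H_2 ≅ Z.

We work with the vertex ordering a < b < c < d < e < f < g. The simplices of K, each written with vertices in increasing order, are:

  0-simplices (7): a, b, c, d, e, f, g
  1-simplices (21): ab, ac, ad, ae, af, ag, bc, bd, be, bf, bg, cd, ce, cf, cg, de, df, dg, ef, eg, fg
  2-simplices (14): abc, abg, acf, ade, adf, aeg, bce, bdf, bdg, bef, cde, cdg, cfg, efg

so the chain groups are C_0 ≅ Z^7, C_1 ≅ Z^21, C_2 ≅ Z^14.

The boundary map ∂_1: C_1 → C_0 maps an edge to its endpoints' difference, ∂[p,q] = q − p.
This gives a 7×21 integer matrix of rank 6; reducing to Smith normal form yields diagonal entries (1,1,1,1,1,1).

Boundary ∂_2: C_2 → C_1 maps a triangle to the signed sum of its edges. For instance
  ∂aeg = eg − ag + ae,
  ∂abc = bc − ac + ab.
The 21×14 boundary matrix has rank 13 and Smith normal form diag(1,1,1,1,1,1,1,1,1,1,1,1,1).

From H_k ≅ ker(∂_k) / im(∂_{k+1}) we obtain:

  H_0: rank C_0 − rank ∂_1 = 7 − 6 = 1, and the invariant factors of ∂_1 are all 1, so H_0 = Z.
  H_1: rank ker ∂_1 − rank ∂_2 = (21 − 6) − 13 = 2, and the invariant factors of ∂_2 are all 1, so H_1 = Z^2.
  H_2: rank ker ∂_2 − rank ∂_3 = (14 − 13) − 0 = 1, and there is no ∂_3, so H_2 = Z.

As a check, the Euler characteristic is 7 − 21 + 14 = 0, which agrees with 1 − 2 + 1 = 0.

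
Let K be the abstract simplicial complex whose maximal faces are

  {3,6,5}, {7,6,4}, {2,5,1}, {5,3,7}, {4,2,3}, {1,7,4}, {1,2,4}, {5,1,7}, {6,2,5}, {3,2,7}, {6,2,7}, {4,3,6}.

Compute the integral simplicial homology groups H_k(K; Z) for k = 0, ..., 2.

H_0 = Z,  H_1 = Z/2,  H_2 = 0.

K has 7 vertices, 18 edges, 12 triangles.
rank ∂_0 = 0, rank ∂_1 = 6 ⇒ b_0 = 7 − 0 − 6 = 1; all invariant factors of ∂_1 are 1 so no torsion. So H_0 ≅ Z.
rank ∂_1 = 6, rank ∂_2 = 12 ⇒ b_1 = 18 − 6 − 12 = 0; ∂_2 has invariant factor(s) [2] giving torsion. So H_1 ≅ Z/2.
rank ∂_2 = 12, rank ∂_3 = 0 ⇒ b_2 = 12 − 12 − 0 = 0. So H_2 ≅ 0.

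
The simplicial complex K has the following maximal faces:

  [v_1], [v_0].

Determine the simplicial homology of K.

H_0 ≅ Z^2.

Take the total order v_0 < v_1 on the vertex set. Then K (dimension 0) consists of the simplices:

  0-simplices (2): [v_0], [v_1]

giving chain groups C_0 ≅ Z^2.

Reading off H_k = ker ∂_k / im ∂_{k+1}:

  H_0: rank C_0 − rank ∂_1 = 2 − 0 = 2, and there is no ∂_1, so H_0 = Z^2.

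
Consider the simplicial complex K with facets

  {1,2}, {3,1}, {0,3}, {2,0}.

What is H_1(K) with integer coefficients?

H_1 ≅ Z.

Order the vertices as 0 < 1 < 2 < 3. Listing each simplex with vertices in this order, K has dimension 1 with simplices:

  0-simplices (4): [0], [1], [2], [3]
  1-simplices (4): [0,2], [0,3], [1,2], [1,3]

giving chain groups C_0 ≅ Z^4, C_1 ≅ Z^4.

∂_1: C_1 → C_0 maps an edge to its endpoints' difference, ∂[p,q] = q − p. For instance
  ∂[1,2] = [2] − [1].
This gives a 4×4 integer matrix of rank 3; reducing to Smith normal form yields diagonal entries (1,1,1).

Computing H_k = (kernel of ∂_k) / (image of ∂_{k+1}):

  H_1: rank ker ∂_1 − rank ∂_2 = (4 − 3) − 0 = 1, and there is no ∂_2, so H_1 ≅ Z.

(K is a triangulation of the circle S^1.)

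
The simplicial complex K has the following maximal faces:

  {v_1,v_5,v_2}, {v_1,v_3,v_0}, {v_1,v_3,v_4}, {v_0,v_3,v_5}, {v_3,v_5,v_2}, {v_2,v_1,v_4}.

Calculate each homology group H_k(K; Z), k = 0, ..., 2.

We work with the vertex ordering v_0 < v_1 < v_2 < v_3 < v_4 < v_5. The simplices of K, each written with vertices in increasing order, are:

  0-simplices (6): [v_0], [v_1], [v_2], [v_3], [v_4], [v_5]
  1-simplices (12): [v_0,v_1], [v_0,v_3], [v_0,v_5], [v_1,v_2], [v_1,v_3], [v_1,v_4], [v_1,v_5], [v_2,v_3], [v_2,v_4], [v_2,v_5], [v_3,v_4], [v_3,v_5]
  2-simplices (6): [v_0,v_1,v_3], [v_0,v_3,v_5], [v_1,v_2,v_4], [v_1,v_2,v_5], [v_1,v_3,v_4], [v_2,v_3,v_5]

so the chain groups are C_0 ≅ Z^6, C_1 ≅ Z^12, C_2 ≅ Z^6.

∂_1: C_1 → C_0 is given by ∂[p,q] = [q] − [p].
The 6×12 boundary matrix has rank 5 and Smith normal form diag(1,1,1,1,1).

Boundary ∂_2: C_2 → C_1 maps a triangle to the signed sum of its edges. For instance
  ∂[v_1,v_3,v_4] = [v_3,v_4] − [v_1,v_4] + [v_1,v_3],
  ∂[v_1,v_2,v_4] = [v_2,v_4] − [v_1,v_4] + [v_1,v_2].
This gives a 12×6 integer matrix of rank 6; reducing to Smith normal form yields diagonal entries (1,1,1,1,1,1).

From H_k ≅ ker(∂_k) / im(∂_{k+1}) we obtain:

  H_0: rank C_0 − rank ∂_1 = 6 − 5 = 1, and the invariant factors of ∂_1 are all 1, so H_0 ≅ Z.
  H_1: rank ker ∂_1 − rank ∂_2 = (12 − 5) − 6 = 1, and the invariant factors of ∂_2 are all 1, so H_1 ≅ Z.
  H_2: rank ker ∂_2 − rank ∂_3 = (6 − 6) − 0 = 0, and there is no ∂_3, so H_2 ≅ 0.

H_0 ≅ Z,  H_1 ≅ Z,  H_2 = 0.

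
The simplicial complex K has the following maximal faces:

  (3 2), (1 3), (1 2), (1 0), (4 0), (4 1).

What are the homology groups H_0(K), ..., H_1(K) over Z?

H_0 ≅ Z,  H_1 ≅ Z^2.

Fix the vertex order 0 < 1 < 2 < 3 < 4 and write every simplex with vertices in increasing order. Then dim K = 1 and the simplices of K are:

  0-simplices (5): [0], [1], [2], [3], [4]
  1-simplices (6): [0,1], [0,4], [1,2], [1,3], [1,4], [2,3]

so the chain groups are C_0 ≅ Z^5, C_1 ≅ Z^6.

∂_1: C_1 → C_0 sends each edge [p,q] (with p < q) to q − p. For instance
  ∂[1,3] = [3] − [1].
As a 5×6 matrix over Z this has rank 4, with invariant factors (1,1,1,1).

Computing H_k = (kernel of ∂_k) / (image of ∂_{k+1}):

  H_0: rank C_0 − rank ∂_1 = 5 − 4 = 1, and the invariant factors of ∂_1 are all 1, so H_0 ≅ Z.
  H_1: rank ker ∂_1 − rank ∂_2 = (6 − 4) − 0 = 2, and there is no ∂_2, so H_1 ≅ Z^2.

As a check, the Euler characteristic is 5 − 6 = -1, which agrees with 1 − 2 = -1.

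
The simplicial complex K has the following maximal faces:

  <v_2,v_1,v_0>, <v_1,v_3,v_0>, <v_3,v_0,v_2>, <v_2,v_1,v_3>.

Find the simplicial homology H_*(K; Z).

H_0 = Z,  H_1 = 0,  H_2 = Z.

Order the vertices as v_0 < v_1 < v_2 < v_3. Listing each simplex with vertices in this order, K has dimension 2 with simplices:

  0-simplices (4): [v_0], [v_1], [v_2], [v_3]
  1-simplices (6): [v_0,v_1], [v_0,v_2], [v_0,v_3], [v_1,v_2], [v_1,v_3], [v_2,v_3]
  2-simplices (4): [v_0,v_1,v_2], [v_0,v_1,v_3], [v_0,v_2,v_3], [v_1,v_2,v_3]

so the chain groups are C_0 ≅ Z^4, C_1 ≅ Z^6, C_2 ≅ Z^4.

Boundary ∂_1: C_1 → C_0 maps an edge to its endpoints' difference, ∂[p,q] = q − p. For instance
  ∂[v_2,v_3] = [v_3] − [v_2].
As a 4×6 matrix over Z this has rank 3, with invariant factors (1,1,1).

The boundary map ∂_2: C_2 → C_1 sends each 2-simplex [p,q,r] to [q,r] − [p,r] + [p,q]. For instance
  ∂[v_0,v_1,v_3] = [v_1,v_3] − [v_0,v_3] + [v_0,v_1],
  ∂[v_1,v_2,v_3] = [v_2,v_3] − [v_1,v_3] + [v_1,v_2].
The 6×4 boundary matrix has rank 3 and Smith normal form diag(1,1,1).

Reading off H_k = ker ∂_k / im ∂_{k+1}:

  H_0: rank C_0 − rank ∂_1 = 4 − 3 = 1, and the invariant factors of ∂_1 are all 1, so H_0 = Z.
  H_1: rank ker ∂_1 − rank ∂_2 = (6 − 3) − 3 = 0, and the invariant factors of ∂_2 are all 1, so H_1 = 0.
  H_2: rank ker ∂_2 − rank ∂_3 = (4 − 3) − 0 = 1, and there is no ∂_3, so H_2 = Z.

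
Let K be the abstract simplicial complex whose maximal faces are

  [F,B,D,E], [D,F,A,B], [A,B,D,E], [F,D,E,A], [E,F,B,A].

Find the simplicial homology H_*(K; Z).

H_0 = Z,  H_1 = 0,  H_2 = 0,  H_3 = Z.

K has 5 vertices, 10 edges, 10 triangles, 5 3-simplices.
rank ∂_0 = 0, rank ∂_1 = 4 ⇒ b_0 = 5 − 0 − 4 = 1; all invariant factors of ∂_1 are 1 so no torsion. So H_0 = Z.
rank ∂_1 = 4, rank ∂_2 = 6 ⇒ b_1 = 10 − 4 − 6 = 0; all invariant factors of ∂_2 are 1 so no torsion. So H_1 = 0.
rank ∂_2 = 6, rank ∂_3 = 4 ⇒ b_2 = 10 − 6 − 4 = 0; all invariant factors of ∂_3 are 1 so no torsion. So H_2 = 0.
rank ∂_3 = 4, rank ∂_4 = 0 ⇒ b_3 = 5 − 4 − 0 = 1. So H_3 = Z.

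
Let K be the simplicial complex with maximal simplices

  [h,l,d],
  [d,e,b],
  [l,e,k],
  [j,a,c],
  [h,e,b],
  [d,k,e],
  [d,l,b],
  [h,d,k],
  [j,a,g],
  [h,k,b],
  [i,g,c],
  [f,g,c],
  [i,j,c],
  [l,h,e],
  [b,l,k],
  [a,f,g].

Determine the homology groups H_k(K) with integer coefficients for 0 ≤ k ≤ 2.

Fix the vertex order a < b < c < d < e < f < g < h < i < j < k < l and write every simplex with vertices in increasing order. Then dim K = 2 and the simplices of K are:

  0-simplices (12): a, b, c, d, e, f, g, h, i, j, k, l
  1-simplices (27): ac, af, ag, aj, bd, be, bh, bk, bl, cf, cg, ci, cj, de, dh, dk, dl, eh, ek, el, fg, gi, gj, hk, hl, ij, kl
  2-simplices (16): acj, afg, agj, bde, bdl, beh, bhk, bkl, cfg, cgi, cij, dek, dhk, dhl, ehl, ekl

giving chain groups C_0 ≅ Z^12, C_1 ≅ Z^27, C_2 ≅ Z^16.

The boundary map ∂_1: C_1 → C_0 sends each edge [p,q] (with p < q) to q − p.
The 12×27 boundary matrix has rank 10 and Smith normal form diag(1,1,1,1,1,1,1,1,1,1).

Boundary ∂_2: C_2 → C_1 acts by ∂[p,q,r] = [q,r] − [p,r] + [p,q]. For instance
  ∂ekl = kl − el + ek,
  ∂bhk = hk − bk + bh.
The resulting 27×16 matrix has rank 16, and its Smith normal form has invariant factors (1,1,1,1,1,1,1,1,1,1,1,1,1,1,1,2).

Computing H_k = (kernel of ∂_k) / (image of ∂_{k+1}):

  H_0: rank C_0 − rank ∂_1 = 12 − 10 = 2, and the invariant factors of ∂_1 are all 1, so H_0 ≅ Z^2.
  H_1: rank ker ∂_1 − rank ∂_2 = (27 − 10) − 16 = 1, and ∂_2 has invariant factor 2 > 1, so H_1 ≅ Z × Z/2.
  H_2: rank ker ∂_2 − rank ∂_3 = (16 − 16) − 0 = 0, and there is no ∂_3, so H_2 ≅ 0.

H_0 = Z^2,  H_1 = Z × Z/2,  H_2 = 0.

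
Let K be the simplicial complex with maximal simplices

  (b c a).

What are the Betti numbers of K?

b_0 = 1, b_1 = 0, b_2 = 0.

K has 3 vertices, 3 edges, 1 triangle.
rank ∂_0 = 0, rank ∂_1 = 2 ⇒ b_0 = 3 − 0 − 2 = 1; all invariant factors of ∂_1 are 1 so no torsion. So H_0 = Z.
rank ∂_1 = 2, rank ∂_2 = 1 ⇒ b_1 = 3 − 2 − 1 = 0; all invariant factors of ∂_2 are 1 so no torsion. So H_1 = 0.
rank ∂_2 = 1, rank ∂_3 = 0 ⇒ b_2 = 1 − 1 − 0 = 0. So H_2 = 0.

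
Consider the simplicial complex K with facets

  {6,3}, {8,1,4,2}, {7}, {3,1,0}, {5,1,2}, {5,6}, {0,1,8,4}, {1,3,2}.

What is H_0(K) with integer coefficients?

Order the vertices as 0 < 1 < 2 < 3 < 4 < 5 < 6 < 7 < 8. Listing each simplex with vertices in this order, K has dimension 3 with simplices:

  0-simplices (9): [0], [1], [2], [3], [4], [5], [6], [7], [8]
  1-simplices (16): [0,1], [0,3], [0,4], [0,8], [1,2], [1,3], [1,4], [1,5], [1,8], [2,3], [2,4], [2,5], [2,8], [3,6], [4,8], [5,6]
  2-simplices (10): [0,1,3], [0,1,4], [0,1,8], [0,4,8], [1,2,3], [1,2,4], [1,2,5], [1,2,8], [1,4,8], [2,4,8]
  3-simplices (2): [0,1,4,8], [1,2,4,8]

so the chain groups are C_0 ≅ Z^9, C_1 ≅ Z^16, C_2 ≅ Z^10, C_3 ≅ Z^2.

∂_1: C_1 → C_0 maps an edge to its endpoints' difference, ∂[p,q] = q − p. For instance
  ∂[1,4] = [4] − [1].
The resulting 9×16 matrix has rank 7, and its Smith normal form has invariant factors (1,1,1,1,1,1,1).

Boundary ∂_2: C_2 → C_1 sends each 2-simplex [p,q,r] to [q,r] − [p,r] + [p,q]. For instance
  ∂[0,4,8] = [4,8] − [0,8] + [0,4],
  ∂[1,2,3] = [2,3] − [1,3] + [1,2].
This gives a 16×10 integer matrix of rank 8; reducing to Smith normal form yields diagonal entries (1,1,1,1,1,1,1,1).

∂_3: C_3 → C_2 sends each 3-simplex σ to the alternating sum Σ_i (−1)^i (σ with its i-th vertex removed). For instance
  ∂[1,2,4,8] = [2,4,8] − [1,4,8] + [1,2,8] − [1,2,4],
  ∂[0,1,4,8] = [1,4,8] − [0,4,8] + [0,1,8] − [0,1,4].
The 10×2 boundary matrix has rank 2 and Smith normal form diag(1,1).

Reading off H_k = ker ∂_k / im ∂_{k+1}:

  H_0: rank C_0 − rank ∂_1 = 9 − 7 = 2, and the invariant factors of ∂_1 are all 1, so H_0 ≅ Z^2.

H_0 ≅ Z^2.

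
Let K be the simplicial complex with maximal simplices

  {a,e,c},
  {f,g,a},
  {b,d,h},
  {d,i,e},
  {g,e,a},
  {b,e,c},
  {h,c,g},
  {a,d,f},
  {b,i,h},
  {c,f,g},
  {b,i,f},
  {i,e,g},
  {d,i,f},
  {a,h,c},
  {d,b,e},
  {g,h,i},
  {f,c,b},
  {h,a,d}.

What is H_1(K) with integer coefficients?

H_1 = Z ⊕ Z/2.

We work with the vertex ordering a < b < c < d < e < f < g < h < i. The simplices of K, each written with vertices in increasing order, are:

  0-simplices (9): a, b, c, d, e, f, g, h, i
  1-simplices (27): ac, ad, ae, af, ag, ah, bc, bd, be, bf, bh, bi, ce, cf, cg, ch, de, df, dh, di, eg, ei, fg, fi, gh, gi, hi
  2-simplices (18): ace, ach, adf, adh, aeg, afg, bce, bcf, bde, bdh, bfi, bhi, cfg, cgh, dei, dfi, egi, ghi

giving chain groups C_0 ≅ Z^9, C_1 ≅ Z^27, C_2 ≅ Z^18.

Boundary ∂_1: C_1 → C_0 sends each edge [p,q] (with p < q) to q − p. For instance
  ∂hi = i − h.
The resulting 9×27 matrix has rank 8, and its Smith normal form has invariant factors (1,1,1,1,1,1,1,1).

∂_2: C_2 → C_1 acts by ∂[p,q,r] = [q,r] − [p,r] + [p,q]. For instance
  ∂cgh = gh − ch + cg,
  ∂bce = ce − be + bc.
This gives a 27×18 integer matrix of rank 18; reducing to Smith normal form yields diagonal entries (1,1,1,1,1,1,1,1,1,1,1,1,1,1,1,1,1,2).

Reading off H_k = ker ∂_k / im ∂_{k+1}:

  H_1: rank ker ∂_1 − rank ∂_2 = (27 − 8) − 18 = 1, and ∂_2 has invariant factor 2 > 1, so H_1 = Z ⊕ Z/2.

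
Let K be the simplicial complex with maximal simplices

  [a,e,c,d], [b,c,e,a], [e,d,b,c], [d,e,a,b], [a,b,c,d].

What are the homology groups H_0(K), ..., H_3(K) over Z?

Fix the vertex order a < b < c < d < e and write every simplex with vertices in increasing order. Then dim K = 3 and the simplices of K are:

  0-simplices (5): a, b, c, d, e
  1-simplices (10): ab, ac, ad, ae, bc, bd, be, cd, ce, de
  2-simplices (10): abc, abd, abe, acd, ace, ade, bcd, bce, bde, cde
  3-simplices (5): abcd, abce, abde, acde, bcde

Hence C_0 ≅ Z^5, C_1 ≅ Z^10, C_2 ≅ Z^10, C_3 ≅ Z^5.

Boundary ∂_1: C_1 → C_0 maps an edge to its endpoints' difference, ∂[p,q] = q − p.
This gives a 5×10 integer matrix of rank 4; reducing to Smith normal form yields diagonal entries (1,1,1,1).

Boundary ∂_2: C_2 → C_1 maps a triangle to the signed sum of its edges. For instance
  ∂bce = ce − be + bc,
  ∂acd = cd − ad + ac.
The 10×10 boundary matrix has rank 6 and Smith normal form diag(1,1,1,1,1,1).

Boundary ∂_3: C_3 → C_2 sends each 3-simplex σ to the alternating sum Σ_i (−1)^i (σ with its i-th vertex removed). For instance
  ∂abde = bde − ade + abe − abd,
  ∂bcde = cde − bde + bce − bcd.
The resulting 10×5 matrix has rank 4, and its Smith normal form has invariant factors (1,1,1,1).

Now H_k = ker ∂_k / im ∂_{k+1}, so:

  H_0: rank C_0 − rank ∂_1 = 5 − 4 = 1, and the invariant factors of ∂_1 are all 1, so H_0 ≅ Z.
  H_1: rank ker ∂_1 − rank ∂_2 = (10 − 4) − 6 = 0, and the invariant factors of ∂_2 are all 1, so H_1 ≅ 0.
  H_2: rank ker ∂_2 − rank ∂_3 = (10 − 6) − 4 = 0, and the invariant factors of ∂_3 are all 1, so H_2 ≅ 0.
  H_3: rank ker ∂_3 − rank ∂_4 = (5 − 4) − 0 = 1, and there is no ∂_4, so H_3 ≅ Z.

(K is a triangulation of the 3-sphere S^3.)

H_0 ≅ Z,  H_1 = 0,  H_2 = 0,  H_3 ≅ Z.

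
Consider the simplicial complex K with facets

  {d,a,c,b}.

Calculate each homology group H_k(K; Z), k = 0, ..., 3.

Take the total order a < b < c < d on the vertex set. Then K (dimension 3) consists of the simplices:

  0-simplices (4): a, b, c, d
  1-simplices (6): ab, ac, ad, bc, bd, cd
  2-simplices (4): abc, abd, acd, bcd
  3-simplices (1): abcd

giving chain groups C_0 ≅ Z^4, C_1 ≅ Z^6, C_2 ≅ Z^4, C_3 ≅ Z^1.

∂_1: C_1 → C_0 is given by ∂[p,q] = [q] − [p]. For instance
  ∂bd = d − b.
The resulting 4×6 matrix has rank 3, and its Smith normal form has invariant factors (1,1,1).

Boundary ∂_2: C_2 → C_1 maps a triangle to the signed sum of its edges. For instance
  ∂abd = bd − ad + ab,
  ∂bcd = cd − bd + bc.
The 6×4 boundary matrix has rank 3 and Smith normal form diag(1,1,1).

The boundary map ∂_3: C_3 → C_2 sends each 3-simplex σ to the alternating sum Σ_i (−1)^i (σ with its i-th vertex removed). For instance
  ∂abcd = bcd − acd + abd − abc.
The 4×1 boundary matrix has rank 1 and Smith normal form diag(1).

Now H_k = ker ∂_k / im ∂_{k+1}, so:

  H_0: rank C_0 − rank ∂_1 = 4 − 3 = 1, and the invariant factors of ∂_1 are all 1, so H_0 ≅ Z.
  H_1: rank ker ∂_1 − rank ∂_2 = (6 − 3) − 3 = 0, and the invariant factors of ∂_2 are all 1, so H_1 ≅ 0.
  H_2: rank ker ∂_2 − rank ∂_3 = (4 − 3) − 1 = 0, and the invariant factors of ∂_3 are all 1, so H_2 ≅ 0.
  H_3: rank ker ∂_3 − rank ∂_4 = (1 − 1) − 0 = 0, and there is no ∂_4, so H_3 ≅ 0.

As a check, the Euler characteristic is 4 − 6 + 4 − 1 = 1, which agrees with 1 − 0 + 0 − 0 = 1.
(K is a triangulation of the 3-simplex.)

H_0 ≅ Z,  H_1 = 0,  H_2 = 0,  H_3 = 0.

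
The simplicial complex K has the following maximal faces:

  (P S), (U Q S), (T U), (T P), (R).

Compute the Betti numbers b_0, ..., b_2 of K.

b_0 = 2, b_1 = 1, b_2 = 0.

Fix the vertex order P < Q < R < S < T < U and write every simplex with vertices in increasing order. Then dim K = 2 and the simplices of K are:

  0-simplices (6): P, Q, R, S, T, U
  1-simplices (6): PS, PT, QS, QU, SU, TU
  2-simplices (1): QSU

Hence C_0 ≅ Z^6, C_1 ≅ Z^6, C_2 ≅ Z^1.

Boundary ∂_1: C_1 → C_0 maps an edge to its endpoints' difference, ∂[p,q] = q − p. For instance
  ∂PS = S − P.
This gives a 6×6 integer matrix of rank 4; reducing to Smith normal form yields diagonal entries (1,1,1,1).

The boundary map ∂_2: C_2 → C_1 sends each 2-simplex [p,q,r] to [q,r] − [p,r] + [p,q]. For instance
  ∂QSU = SU − QU + QS.
The 6×1 boundary matrix has rank 1 and Smith normal form diag(1).

Computing H_k = (kernel of ∂_k) / (image of ∂_{k+1}):

  H_0: rank C_0 − rank ∂_1 = 6 − 4 = 2, and the invariant factors of ∂_1 are all 1, so H_0 ≅ Z^2.
  H_1: rank ker ∂_1 − rank ∂_2 = (6 − 4) − 1 = 1, and the invariant factors of ∂_2 are all 1, so H_1 ≅ Z.
  H_2: rank ker ∂_2 − rank ∂_3 = (1 − 1) − 0 = 0, and there is no ∂_3, so H_2 ≅ 0.

Hence the Betti numbers are b_0 = 2, b_1 = 1, b_2 = 0.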